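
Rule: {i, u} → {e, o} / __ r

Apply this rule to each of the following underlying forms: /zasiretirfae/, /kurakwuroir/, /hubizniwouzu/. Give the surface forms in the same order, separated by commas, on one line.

zasereterfae, korakworoer, hubizniwouzu

/zasiretirfae/: /i/ is a high vowel immediately before /r/, so it lowers to [e]. /i/ is a high vowel immediately before /r/, so it lowers to [e]. → [zasereterfae].
/kurakwuroir/: /u/ is a high vowel immediately before /r/, so it lowers to [o]. /u/ is a high vowel immediately before /r/, so it lowers to [o]. /i/ is a high vowel immediately before /r/, so it lowers to [e]. → [korakworoer].
/hubizniwouzu/: the rule's environment is not met; surfaces unchanged as [hubizniwouzu].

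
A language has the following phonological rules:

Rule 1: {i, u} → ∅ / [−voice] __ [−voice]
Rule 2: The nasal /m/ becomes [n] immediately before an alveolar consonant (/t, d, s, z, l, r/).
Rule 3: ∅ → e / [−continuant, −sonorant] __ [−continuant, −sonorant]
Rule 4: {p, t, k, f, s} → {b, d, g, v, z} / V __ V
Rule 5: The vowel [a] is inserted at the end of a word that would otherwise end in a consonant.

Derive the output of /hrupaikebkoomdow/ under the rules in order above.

hrubaigebegoondowa

Rule 1 (high vowel syncope): no segment meets the environment; /hrupaikebkoomdow/ is unchanged.
Rule 2 (nasal place assimilation): /m/ precedes the alveolar consonant /d/, so it assimilates in place to [n]. /hrupaikebkoomdow/ → hrupaikebkoondow.
Rule 3 (stop-cluster e-epenthesis): /b/ and /k/ form a stop–stop cluster, so [e] is inserted between them. /hrupaikebkoondow/ → hrupaikebekoondow.
Rule 4 (intervocalic voicing): /p/ is a voiceless obstruent between vowels /u/ and /a/, so it voices to [b]. /k/ is a voiceless obstruent between vowels /i/ and /e/, so it voices to [g]. /k/ is a voiceless obstruent between vowels /e/ and /o/, so it voices to [g]. /hrupaikebekoondow/ → hrubaigebegoondow.
Rule 5 (final a-epenthesis): the form ends in the consonant /w/, so [a] is inserted word-finally. /hrubaigebegoondow/ → hrubaigebegoondowa.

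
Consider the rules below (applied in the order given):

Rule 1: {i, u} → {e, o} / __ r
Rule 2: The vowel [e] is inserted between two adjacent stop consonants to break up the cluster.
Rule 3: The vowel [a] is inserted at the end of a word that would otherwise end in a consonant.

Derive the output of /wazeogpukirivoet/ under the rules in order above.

wazeogepukerivoeta

Rule 1 (pre-rhotic lowering): /i/ is a high vowel immediately before /r/, so it lowers to [e]. /wazeogpukirivoet/ → wazeogpukerivoet.
Rule 2 (stop-cluster e-epenthesis): /g/ and /p/ form a stop–stop cluster, so [e] is inserted between them. /wazeogpukerivoet/ → wazeogepukerivoet.
Rule 3 (final a-epenthesis): the form ends in the consonant /t/, so [a] is inserted word-finally. /wazeogepukerivoet/ → wazeogepukerivoeta.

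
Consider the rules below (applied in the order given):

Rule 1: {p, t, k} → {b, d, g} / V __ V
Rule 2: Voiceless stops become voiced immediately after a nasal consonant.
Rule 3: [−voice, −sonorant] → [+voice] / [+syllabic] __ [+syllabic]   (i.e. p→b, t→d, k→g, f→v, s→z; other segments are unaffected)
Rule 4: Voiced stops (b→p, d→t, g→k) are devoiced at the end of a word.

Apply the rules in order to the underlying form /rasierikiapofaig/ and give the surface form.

razierigiabovaik

Rule 1 (intervocalic voicing): /k/ is a voiceless stop between vowels /i/ and /i/, so it voices to [g]. /p/ is a voiceless stop between vowels /a/ and /o/, so it voices to [b]. /rasierikiapofaig/ → rasierigiabofaig.
Rule 2 (post-nasal voicing): no segment meets the environment; /rasierigiabofaig/ is unchanged.
Rule 3 (intervocalic voicing): /s/ is a voiceless obstruent between vowels /a/ and /i/, so it voices to [z]. /f/ is a voiceless obstruent between vowels /o/ and /a/, so it voices to [v]. /rasierigiabofaig/ → razierigiabovaig.
Rule 4 (final devoicing): /g/ is a voiced stop in word-final position, so it devoices to [k]. /razierigiabovaig/ → razierigiabovaik.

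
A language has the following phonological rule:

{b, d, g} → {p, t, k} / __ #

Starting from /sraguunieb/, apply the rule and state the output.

/b/ is a voiced stop in word-final position, so it devoices to [p].
The other instance of /g/ does not occur in the required environment and remains unchanged.
Surface form: [sraguuniep].

sraguuniep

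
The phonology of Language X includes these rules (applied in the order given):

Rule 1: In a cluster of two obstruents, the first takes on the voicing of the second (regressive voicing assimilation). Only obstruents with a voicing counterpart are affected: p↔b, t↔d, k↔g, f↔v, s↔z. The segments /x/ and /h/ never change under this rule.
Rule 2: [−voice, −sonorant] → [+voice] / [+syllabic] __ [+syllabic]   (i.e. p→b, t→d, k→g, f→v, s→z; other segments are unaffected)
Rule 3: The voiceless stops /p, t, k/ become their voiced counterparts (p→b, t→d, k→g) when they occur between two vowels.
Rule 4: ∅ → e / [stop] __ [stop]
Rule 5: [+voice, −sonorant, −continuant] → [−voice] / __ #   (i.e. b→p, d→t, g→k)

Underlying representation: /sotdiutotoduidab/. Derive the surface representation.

Rule 1 (regressive voicing assimilation): /t/ precedes the voiced obstruent /d/, so it voices to [d] by assimilation. /sotdiutotoduidab/ → soddiutotoduidab.
Rule 2 (intervocalic voicing): /t/ is a voiceless obstruent between vowels /u/ and /o/, so it voices to [d]. /t/ is a voiceless obstruent between vowels /o/ and /o/, so it voices to [d]. /soddiutotoduidab/ → soddiudododuidab.
Rule 3 (intervocalic voicing): no segment meets the environment; /soddiudododuidab/ is unchanged.
Rule 4 (stop-cluster e-epenthesis): /d/ and /d/ form a stop–stop cluster, so [e] is inserted between them. /soddiudododuidab/ → sodediudododuidab.
Rule 5 (final devoicing): /b/ is a voiced stop in word-final position, so it devoices to [p]. /sodediudododuidab/ → sodediudododuidap.

sodediudododuidap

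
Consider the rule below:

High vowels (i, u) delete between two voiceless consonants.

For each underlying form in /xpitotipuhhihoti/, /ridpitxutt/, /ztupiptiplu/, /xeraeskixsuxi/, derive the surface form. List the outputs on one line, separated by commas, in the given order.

xptotphhhoti, ridptxtt, ztpptplu, xeraeskxsxi

/xpitotipuhhihoti/: /i/ is a high vowel flanked by voiceless consonants /p/ and /t/, so it deletes. /i/ is a high vowel flanked by voiceless consonants /t/ and /p/, so it deletes. /u/ is a high vowel flanked by voiceless consonants /p/ and /h/, so it deletes. /i/ is a high vowel flanked by voiceless consonants /h/ and /h/, so it deletes. → [xptotphhhoti].
/ridpitxutt/: /i/ is a high vowel flanked by voiceless consonants /p/ and /t/, so it deletes. /u/ is a high vowel flanked by voiceless consonants /x/ and /t/, so it deletes. → [ridptxtt].
/ztupiptiplu/: /u/ is a high vowel flanked by voiceless consonants /t/ and /p/, so it deletes. /i/ is a high vowel flanked by voiceless consonants /p/ and /p/, so it deletes. /i/ is a high vowel flanked by voiceless consonants /t/ and /p/, so it deletes. → [ztpptplu].
/xeraeskixsuxi/: /i/ is a high vowel flanked by voiceless consonants /k/ and /x/, so it deletes. /u/ is a high vowel flanked by voiceless consonants /s/ and /x/, so it deletes. → [xeraeskxsxi].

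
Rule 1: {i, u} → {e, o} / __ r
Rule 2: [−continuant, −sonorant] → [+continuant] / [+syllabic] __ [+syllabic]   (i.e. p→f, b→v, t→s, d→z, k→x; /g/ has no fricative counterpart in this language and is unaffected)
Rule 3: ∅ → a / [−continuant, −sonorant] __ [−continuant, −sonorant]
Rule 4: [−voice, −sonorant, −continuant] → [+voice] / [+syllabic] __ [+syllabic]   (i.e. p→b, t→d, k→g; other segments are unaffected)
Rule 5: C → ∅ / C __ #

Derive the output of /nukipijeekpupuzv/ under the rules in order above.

Rule 1 (pre-rhotic lowering): no segment meets the environment; /nukipijeekpupuzv/ is unchanged.
Rule 2 (intervocalic spirantization): /k/ is a stop between vowels /u/ and /i/, so it spirantizes to the fricative [x]. /p/ is a stop between vowels /i/ and /i/, so it spirantizes to the fricative [f]. /p/ is a stop between vowels /u/ and /u/, so it spirantizes to the fricative [f]. /nukipijeekpupuzv/ → nuxifijeekpufuzv.
Rule 3 (stop-cluster a-epenthesis): /k/ and /p/ form a stop–stop cluster, so [a] is inserted between them. /nuxifijeekpufuzv/ → nuxifijeekapufuzv.
Rule 4 (intervocalic voicing): /k/ is a voiceless stop between vowels /e/ and /a/, so it voices to [g]. /p/ is a voiceless stop between vowels /a/ and /u/, so it voices to [b]. /nuxifijeekapufuzv/ → nuxifijeegabufuzv.
Rule 5 (final cluster simplification): /v/ is the second consonant of a word-final cluster /zv/, so it deletes. /nuxifijeegabufuzv/ → nuxifijeegabufuz.

nuxifijeegabufuz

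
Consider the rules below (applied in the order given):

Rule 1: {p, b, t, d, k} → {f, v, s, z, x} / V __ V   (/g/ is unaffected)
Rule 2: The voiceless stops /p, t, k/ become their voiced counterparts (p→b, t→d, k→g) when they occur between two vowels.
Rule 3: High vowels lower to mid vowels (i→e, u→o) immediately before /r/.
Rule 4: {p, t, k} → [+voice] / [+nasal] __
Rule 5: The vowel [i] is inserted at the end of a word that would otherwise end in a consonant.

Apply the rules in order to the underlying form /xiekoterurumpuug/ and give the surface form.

Rule 1 (intervocalic spirantization): /k/ is a stop between vowels /e/ and /o/, so it spirantizes to the fricative [x]. /t/ is a stop between vowels /o/ and /e/, so it spirantizes to the fricative [s]. /xiekoterurumpuug/ → xiexoserurumpuug.
Rule 2 (intervocalic voicing): no segment meets the environment; /xiexoserurumpuug/ is unchanged.
Rule 3 (pre-rhotic lowering): /u/ is a high vowel immediately before /r/, so it lowers to [o]. /xiexoserurumpuug/ → xiexoserorumpuug.
Rule 4 (post-nasal voicing): /p/ is a voiceless stop immediately after the nasal /m/, so it voices to [b]. /xiexoserorumpuug/ → xiexoserorumbuug.
Rule 5 (final i-epenthesis): the form ends in the consonant /g/, so [i] is inserted word-finally. /xiexoserorumbuug/ → xiexoserorumbuugi.

xiexoserorumbuugi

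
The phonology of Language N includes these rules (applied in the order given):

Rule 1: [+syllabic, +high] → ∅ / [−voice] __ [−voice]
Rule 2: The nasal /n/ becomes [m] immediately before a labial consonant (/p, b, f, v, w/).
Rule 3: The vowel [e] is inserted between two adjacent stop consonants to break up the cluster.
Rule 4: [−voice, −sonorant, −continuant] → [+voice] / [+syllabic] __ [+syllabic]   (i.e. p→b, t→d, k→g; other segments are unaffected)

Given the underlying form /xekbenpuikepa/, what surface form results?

xegebempuigeba

Rule 1 (high vowel syncope): no segment meets the environment; /xekbenpuikepa/ is unchanged.
Rule 2 (nasal place assimilation): /n/ precedes the labial consonant /p/, so it assimilates in place to [m]. /xekbenpuikepa/ → xekbempuikepa.
Rule 3 (stop-cluster e-epenthesis): /k/ and /b/ form a stop–stop cluster, so [e] is inserted between them. /xekbempuikepa/ → xekebempuikepa.
Rule 4 (intervocalic voicing): /k/ is a voiceless stop between vowels /e/ and /e/, so it voices to [g]. /k/ is a voiceless stop between vowels /i/ and /e/, so it voices to [g]. /p/ is a voiceless stop between vowels /e/ and /a/, so it voices to [b]. /xekebempuikepa/ → xegebempuigeba.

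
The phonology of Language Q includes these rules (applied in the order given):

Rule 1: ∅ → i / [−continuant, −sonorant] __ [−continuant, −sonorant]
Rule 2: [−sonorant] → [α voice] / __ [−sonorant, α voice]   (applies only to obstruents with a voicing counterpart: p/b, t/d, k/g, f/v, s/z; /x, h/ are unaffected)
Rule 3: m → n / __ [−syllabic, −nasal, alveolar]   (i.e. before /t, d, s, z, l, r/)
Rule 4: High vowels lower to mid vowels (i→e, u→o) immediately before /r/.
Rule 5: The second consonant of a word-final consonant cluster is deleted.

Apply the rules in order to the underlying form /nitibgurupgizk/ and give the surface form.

nitibigorupigis

Rule 1 (stop-cluster i-epenthesis): /b/ and /g/ form a stop–stop cluster, so [i] is inserted between them. /p/ and /g/ form a stop–stop cluster, so [i] is inserted between them. /nitibgurupgizk/ → nitibigurupigizk.
Rule 2 (regressive voicing assimilation): /z/ precedes the voiceless obstruent /k/, so it devoices to [s] by assimilation. /nitibigurupigizk/ → nitibigurupigisk.
Rule 3 (nasal place assimilation): no segment meets the environment; /nitibigurupigisk/ is unchanged.
Rule 4 (pre-rhotic lowering): /u/ is a high vowel immediately before /r/, so it lowers to [o]. /nitibigurupigisk/ → nitibigorupigisk.
Rule 5 (final cluster simplification): /k/ is the second consonant of a word-final cluster /sk/, so it deletes. /nitibigorupigisk/ → nitibigorupigis.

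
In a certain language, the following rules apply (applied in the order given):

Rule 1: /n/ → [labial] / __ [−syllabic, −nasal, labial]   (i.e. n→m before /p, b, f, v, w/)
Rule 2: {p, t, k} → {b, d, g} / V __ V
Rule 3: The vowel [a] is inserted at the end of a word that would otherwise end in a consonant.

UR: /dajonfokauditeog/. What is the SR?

Rule 1 (nasal place assimilation): /n/ precedes the labial consonant /f/, so it assimilates in place to [m]. /dajonfokauditeog/ → dajomfokauditeog.
Rule 2 (intervocalic voicing): /k/ is a voiceless stop between vowels /o/ and /a/, so it voices to [g]. /t/ is a voiceless stop between vowels /i/ and /e/, so it voices to [d]. /dajomfokauditeog/ → dajomfogaudideog.
Rule 3 (final a-epenthesis): the form ends in the consonant /g/, so [a] is inserted word-finally. /dajomfogaudideog/ → dajomfogaudideoga.

dajomfogaudideoga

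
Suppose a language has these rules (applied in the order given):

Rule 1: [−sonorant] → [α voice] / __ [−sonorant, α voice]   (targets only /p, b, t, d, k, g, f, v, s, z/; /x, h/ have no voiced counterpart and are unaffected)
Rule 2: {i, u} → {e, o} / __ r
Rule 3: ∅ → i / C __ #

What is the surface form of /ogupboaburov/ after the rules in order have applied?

ogubboaborovi

Rule 1 (regressive voicing assimilation): /p/ precedes the voiced obstruent /b/, so it voices to [b] by assimilation. /ogupboaburov/ → ogubboaburov.
Rule 2 (pre-rhotic lowering): /u/ is a high vowel immediately before /r/, so it lowers to [o]. /ogubboaburov/ → ogubboaborov.
Rule 3 (final i-epenthesis): the form ends in the consonant /v/, so [i] is inserted word-finally. /ogubboaborov/ → ogubboaborovi.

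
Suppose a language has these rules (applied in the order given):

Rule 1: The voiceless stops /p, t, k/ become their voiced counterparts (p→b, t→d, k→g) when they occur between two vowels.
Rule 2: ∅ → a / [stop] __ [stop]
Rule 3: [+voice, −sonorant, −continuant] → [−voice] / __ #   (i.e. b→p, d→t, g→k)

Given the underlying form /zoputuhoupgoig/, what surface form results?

zobuduhoupagoik

Rule 1 (intervocalic voicing): /p/ is a voiceless stop between vowels /o/ and /u/, so it voices to [b]. /t/ is a voiceless stop between vowels /u/ and /u/, so it voices to [d]. /zoputuhoupgoig/ → zobuduhoupgoig.
Rule 2 (stop-cluster a-epenthesis): /p/ and /g/ form a stop–stop cluster, so [a] is inserted between them. /zobuduhoupgoig/ → zobuduhoupagoig.
Rule 3 (final devoicing): /g/ is a voiced stop in word-final position, so it devoices to [k]. /zobuduhoupagoig/ → zobuduhoupagoik.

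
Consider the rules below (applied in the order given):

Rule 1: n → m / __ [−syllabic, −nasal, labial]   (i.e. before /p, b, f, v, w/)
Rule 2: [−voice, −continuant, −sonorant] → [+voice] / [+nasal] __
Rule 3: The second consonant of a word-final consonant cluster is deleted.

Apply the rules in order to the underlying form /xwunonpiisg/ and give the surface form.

xwunombiis

Rule 1 (nasal place assimilation): /n/ precedes the labial consonant /p/, so it assimilates in place to [m]. /xwunonpiisg/ → xwunompiisg.
Rule 2 (post-nasal voicing): /p/ is a voiceless stop immediately after the nasal /m/, so it voices to [b]. /xwunompiisg/ → xwunombiisg.
Rule 3 (final cluster simplification): /g/ is the second consonant of a word-final cluster /sg/, so it deletes. /xwunombiisg/ → xwunombiis.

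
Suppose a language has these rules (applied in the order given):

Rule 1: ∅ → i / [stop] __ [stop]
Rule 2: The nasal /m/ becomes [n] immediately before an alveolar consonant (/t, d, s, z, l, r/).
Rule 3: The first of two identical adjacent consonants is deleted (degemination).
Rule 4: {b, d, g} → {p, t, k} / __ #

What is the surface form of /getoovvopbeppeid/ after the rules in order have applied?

Rule 1 (stop-cluster i-epenthesis): /p/ and /b/ form a stop–stop cluster, so [i] is inserted between them. /p/ and /p/ form a stop–stop cluster, so [i] is inserted between them. /getoovvopbeppeid/ → getoovvopibepipeid.
Rule 2 (nasal place assimilation): no segment meets the environment; /getoovvopibepipeid/ is unchanged.
Rule 3 (degemination): /vv/ is a geminate; the first /v/ deletes. /getoovvopibepipeid/ → getoovopibepipeid.
Rule 4 (final devoicing): /d/ is a voiced stop in word-final position, so it devoices to [t]. /getoovopibepipeid/ → getoovopibepipeit.

getoovopibepipeit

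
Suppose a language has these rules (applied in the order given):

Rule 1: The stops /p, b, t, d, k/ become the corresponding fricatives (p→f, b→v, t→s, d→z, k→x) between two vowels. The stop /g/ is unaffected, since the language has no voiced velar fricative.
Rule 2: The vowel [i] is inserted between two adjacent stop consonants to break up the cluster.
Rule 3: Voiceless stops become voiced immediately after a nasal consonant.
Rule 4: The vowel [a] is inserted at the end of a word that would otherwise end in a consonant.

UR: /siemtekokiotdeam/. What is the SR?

siemdexoxiotideama

Rule 1 (intervocalic spirantization): /k/ is a stop between vowels /e/ and /o/, so it spirantizes to the fricative [x]. /k/ is a stop between vowels /o/ and /i/, so it spirantizes to the fricative [x]. /siemtekokiotdeam/ → siemtexoxiotdeam.
Rule 2 (stop-cluster i-epenthesis): /t/ and /d/ form a stop–stop cluster, so [i] is inserted between them. /siemtexoxiotdeam/ → siemtexoxiotideam.
Rule 3 (post-nasal voicing): /t/ is a voiceless stop immediately after the nasal /m/, so it voices to [d]. /siemtexoxiotideam/ → siemdexoxiotideam.
Rule 4 (final a-epenthesis): the form ends in the consonant /m/, so [a] is inserted word-finally. /siemdexoxiotideam/ → siemdexoxiotideama.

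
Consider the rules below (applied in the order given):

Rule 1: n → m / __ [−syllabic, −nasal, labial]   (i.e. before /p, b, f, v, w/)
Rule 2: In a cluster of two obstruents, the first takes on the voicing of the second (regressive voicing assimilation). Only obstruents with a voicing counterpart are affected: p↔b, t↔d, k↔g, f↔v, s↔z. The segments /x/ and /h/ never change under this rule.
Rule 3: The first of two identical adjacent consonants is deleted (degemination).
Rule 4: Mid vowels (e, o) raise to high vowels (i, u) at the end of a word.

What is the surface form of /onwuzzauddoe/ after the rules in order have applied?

Rule 1 (nasal place assimilation): /n/ precedes the labial consonant /w/, so it assimilates in place to [m]. /onwuzzauddoe/ → omwuzzauddoe.
Rule 2 (regressive voicing assimilation): no segment meets the environment; /omwuzzauddoe/ is unchanged.
Rule 3 (degemination): /zz/ is a geminate; the first /z/ deletes. /dd/ is a geminate; the first /d/ deletes. /omwuzzauddoe/ → omwuzaudoe.
Rule 4 (final vowel raising): /e/ is a mid vowel in word-final position, so it raises to [i]. /omwuzaudoe/ → omwuzaudoi.

omwuzaudoi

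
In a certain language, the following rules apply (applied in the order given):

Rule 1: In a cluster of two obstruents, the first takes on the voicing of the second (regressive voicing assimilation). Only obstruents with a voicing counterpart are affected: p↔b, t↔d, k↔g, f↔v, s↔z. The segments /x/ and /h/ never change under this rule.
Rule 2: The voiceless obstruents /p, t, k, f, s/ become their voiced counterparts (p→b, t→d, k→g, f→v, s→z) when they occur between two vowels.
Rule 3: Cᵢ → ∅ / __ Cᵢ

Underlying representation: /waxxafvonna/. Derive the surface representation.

waxavona

Rule 1 (regressive voicing assimilation): /f/ precedes the voiced obstruent /v/, so it voices to [v] by assimilation. /waxxafvonna/ → waxxavvonna.
Rule 2 (intervocalic voicing): no segment meets the environment; /waxxavvonna/ is unchanged.
Rule 3 (degemination): /xx/ is a geminate; the first /x/ deletes. /vv/ is a geminate; the first /v/ deletes. /nn/ is a geminate; the first /n/ deletes. /waxxavvonna/ → waxavona.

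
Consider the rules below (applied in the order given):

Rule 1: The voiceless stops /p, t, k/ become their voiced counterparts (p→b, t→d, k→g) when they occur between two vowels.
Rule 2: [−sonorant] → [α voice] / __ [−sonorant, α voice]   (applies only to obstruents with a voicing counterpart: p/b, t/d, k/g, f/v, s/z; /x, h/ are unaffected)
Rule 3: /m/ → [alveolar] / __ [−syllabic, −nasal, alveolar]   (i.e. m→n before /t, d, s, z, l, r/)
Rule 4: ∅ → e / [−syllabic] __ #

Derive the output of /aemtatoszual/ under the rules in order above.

aentadozzuale

Rule 1 (intervocalic voicing): /t/ is a voiceless stop between vowels /a/ and /o/, so it voices to [d]. /aemtatoszual/ → aemtadoszual.
Rule 2 (regressive voicing assimilation): /s/ precedes the voiced obstruent /z/, so it voices to [z] by assimilation. /aemtadoszual/ → aemtadozzual.
Rule 3 (nasal place assimilation): /m/ precedes the alveolar consonant /t/, so it assimilates in place to [n]. /aemtadozzual/ → aentadozzual.
Rule 4 (final e-epenthesis): the form ends in the consonant /l/, so [e] is inserted word-finally. /aentadozzual/ → aentadozzuale.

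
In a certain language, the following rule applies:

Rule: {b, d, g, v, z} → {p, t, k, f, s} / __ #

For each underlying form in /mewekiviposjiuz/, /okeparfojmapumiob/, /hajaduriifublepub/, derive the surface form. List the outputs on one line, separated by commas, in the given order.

mewekiviposjius, okeparfojmapumiop, hajaduriifublepup

/mewekiviposjiuz/: /z/ is a voiced obstruent in word-final position, so it devoices to [s]. → [mewekiviposjius].
/okeparfojmapumiob/: /b/ is a voiced obstruent in word-final position, so it devoices to [p]. → [okeparfojmapumiop].
/hajaduriifublepub/: /b/ is a voiced obstruent in word-final position, so it devoices to [p]. → [hajaduriifublepup].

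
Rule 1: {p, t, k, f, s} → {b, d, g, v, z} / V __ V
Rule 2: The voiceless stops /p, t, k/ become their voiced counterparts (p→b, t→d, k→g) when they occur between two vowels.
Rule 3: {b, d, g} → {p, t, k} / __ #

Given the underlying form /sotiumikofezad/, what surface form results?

Rule 1 (intervocalic voicing): /t/ is a voiceless obstruent between vowels /o/ and /i/, so it voices to [d]. /k/ is a voiceless obstruent between vowels /i/ and /o/, so it voices to [g]. /f/ is a voiceless obstruent between vowels /o/ and /e/, so it voices to [v]. /sotiumikofezad/ → sodiumigovezad.
Rule 2 (intervocalic voicing): no segment meets the environment; /sodiumigovezad/ is unchanged.
Rule 3 (final devoicing): /d/ is a voiced stop in word-final position, so it devoices to [t]. /sodiumigovezad/ → sodiumigovezat.

sodiumigovezat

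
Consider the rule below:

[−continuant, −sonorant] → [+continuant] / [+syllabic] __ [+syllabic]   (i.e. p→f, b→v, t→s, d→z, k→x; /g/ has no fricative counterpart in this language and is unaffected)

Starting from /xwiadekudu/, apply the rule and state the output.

/d/ is a stop between vowels /a/ and /e/, so it spirantizes to the fricative [z].
/k/ is a stop between vowels /e/ and /u/, so it spirantizes to the fricative [x].
/d/ is a stop between vowels /u/ and /u/, so it spirantizes to the fricative [z].
Surface form: [xwiazexuzu].

xwiazexuzu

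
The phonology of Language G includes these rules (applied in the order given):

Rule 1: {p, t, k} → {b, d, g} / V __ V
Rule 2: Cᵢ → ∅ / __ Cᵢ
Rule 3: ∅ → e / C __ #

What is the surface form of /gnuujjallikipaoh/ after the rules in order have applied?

gnuujaligibaohe

Rule 1 (intervocalic voicing): /k/ is a voiceless stop between vowels /i/ and /i/, so it voices to [g]. /p/ is a voiceless stop between vowels /i/ and /a/, so it voices to [b]. /gnuujjallikipaoh/ → gnuujjalligibaoh.
Rule 2 (degemination): /jj/ is a geminate; the first /j/ deletes. /ll/ is a geminate; the first /l/ deletes. /gnuujjalligibaoh/ → gnuujaligibaoh.
Rule 3 (final e-epenthesis): the form ends in the consonant /h/, so [e] is inserted word-finally. /gnuujaligibaoh/ → gnuujaligibaohe.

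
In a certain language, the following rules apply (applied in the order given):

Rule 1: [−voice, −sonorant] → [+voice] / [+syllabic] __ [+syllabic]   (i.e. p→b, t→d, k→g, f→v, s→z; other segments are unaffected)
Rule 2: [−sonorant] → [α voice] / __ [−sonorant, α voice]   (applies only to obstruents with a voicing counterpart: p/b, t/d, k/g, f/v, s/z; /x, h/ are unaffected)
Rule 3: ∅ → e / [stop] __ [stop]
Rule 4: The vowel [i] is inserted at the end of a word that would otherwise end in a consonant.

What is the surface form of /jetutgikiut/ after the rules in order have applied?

Rule 1 (intervocalic voicing): /t/ is a voiceless obstruent between vowels /e/ and /u/, so it voices to [d]. /k/ is a voiceless obstruent between vowels /i/ and /i/, so it voices to [g]. /jetutgikiut/ → jedutgigiut.
Rule 2 (regressive voicing assimilation): /t/ precedes the voiced obstruent /g/, so it voices to [d] by assimilation. /jedutgigiut/ → jedudgigiut.
Rule 3 (stop-cluster e-epenthesis): /d/ and /g/ form a stop–stop cluster, so [e] is inserted between them. /jedudgigiut/ → jedudegigiut.
Rule 4 (final i-epenthesis): the form ends in the consonant /t/, so [i] is inserted word-finally. /jedudegigiut/ → jedudegigiuti.

jedudegigiuti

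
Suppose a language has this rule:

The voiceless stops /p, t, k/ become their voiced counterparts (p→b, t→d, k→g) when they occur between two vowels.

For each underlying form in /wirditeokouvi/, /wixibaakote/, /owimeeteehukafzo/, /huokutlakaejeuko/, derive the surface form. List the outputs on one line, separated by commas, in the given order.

/wirditeokouvi/: /t/ is a voiceless stop between vowels /i/ and /e/, so it voices to [d]. /k/ is a voiceless stop between vowels /o/ and /o/, so it voices to [g]. → [wirdideogouvi].
/wixibaakote/: /k/ is a voiceless stop between vowels /a/ and /o/, so it voices to [g]. /t/ is a voiceless stop between vowels /o/ and /e/, so it voices to [d]. → [wixibaagode].
/owimeeteehukafzo/: /t/ is a voiceless stop between vowels /e/ and /e/, so it voices to [d]. /k/ is a voiceless stop between vowels /u/ and /a/, so it voices to [g]. → [owimeedeehugafzo].
/huokutlakaejeuko/: /k/ is a voiceless stop between vowels /o/ and /u/, so it voices to [g]. /k/ is a voiceless stop between vowels /a/ and /a/, so it voices to [g]. /k/ is a voiceless stop between vowels /u/ and /o/, so it voices to [g]. → [huogutlagaejeugo].

wirdideogouvi, wixibaagode, owimeedeehugafzo, huogutlagaejeugo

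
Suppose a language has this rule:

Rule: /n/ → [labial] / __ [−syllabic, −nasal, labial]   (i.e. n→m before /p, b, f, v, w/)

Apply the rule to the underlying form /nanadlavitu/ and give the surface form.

No segment of /nanadlavitu/ meets the structural description of the rule, so the form surfaces unchanged.

nanadlavitu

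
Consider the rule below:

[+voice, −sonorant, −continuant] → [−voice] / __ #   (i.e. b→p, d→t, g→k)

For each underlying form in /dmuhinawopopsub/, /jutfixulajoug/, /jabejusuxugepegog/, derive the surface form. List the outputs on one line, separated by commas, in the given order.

dmuhinawopopsup, jutfixulajouk, jabejusuxugepegok

/dmuhinawopopsub/: /b/ is a voiced stop in word-final position, so it devoices to [p]. → [dmuhinawopopsup].
/jutfixulajoug/: /g/ is a voiced stop in word-final position, so it devoices to [k]. → [jutfixulajouk].
/jabejusuxugepegog/: /g/ is a voiced stop in word-final position, so it devoices to [k]. → [jabejusuxugepegok].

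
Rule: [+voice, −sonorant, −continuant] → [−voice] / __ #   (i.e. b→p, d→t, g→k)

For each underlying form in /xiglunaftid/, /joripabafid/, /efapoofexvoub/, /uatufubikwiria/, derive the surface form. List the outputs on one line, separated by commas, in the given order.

xiglunaftit, joripabafit, efapoofexvoup, uatufubikwiria

/xiglunaftid/: /d/ is a voiced stop in word-final position, so it devoices to [t]. → [xiglunaftit].
/joripabafid/: /d/ is a voiced stop in word-final position, so it devoices to [t]. → [joripabafit].
/efapoofexvoub/: /b/ is a voiced stop in word-final position, so it devoices to [p]. → [efapoofexvoup].
/uatufubikwiria/: the rule's environment is not met; surfaces unchanged as [uatufubikwiria].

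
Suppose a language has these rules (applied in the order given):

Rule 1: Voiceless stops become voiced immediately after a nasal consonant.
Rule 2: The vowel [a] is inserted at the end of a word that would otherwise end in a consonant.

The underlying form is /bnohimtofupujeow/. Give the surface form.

bnohimdofupujeowa

Rule 1 (post-nasal voicing): /t/ is a voiceless stop immediately after the nasal /m/, so it voices to [d]. /bnohimtofupujeow/ → bnohimdofupujeow.
Rule 2 (final a-epenthesis): the form ends in the consonant /w/, so [a] is inserted word-finally. /bnohimdofupujeow/ → bnohimdofupujeowa.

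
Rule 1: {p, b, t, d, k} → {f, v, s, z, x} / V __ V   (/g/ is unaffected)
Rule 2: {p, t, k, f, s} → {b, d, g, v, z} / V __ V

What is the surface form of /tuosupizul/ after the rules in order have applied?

Rule 1 (intervocalic spirantization): /p/ is a stop between vowels /u/ and /i/, so it spirantizes to the fricative [f]. /tuosupizul/ → tuosufizul.
Rule 2 (intervocalic voicing): /s/ is a voiceless obstruent between vowels /o/ and /u/, so it voices to [z]. /f/ is a voiceless obstruent between vowels /u/ and /i/, so it voices to [v]. /tuosufizul/ → tuozuvizul.

tuozuvizul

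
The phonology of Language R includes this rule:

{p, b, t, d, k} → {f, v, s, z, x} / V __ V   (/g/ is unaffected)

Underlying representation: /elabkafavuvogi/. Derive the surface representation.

elabkafavuvogi

No segment of /elabkafavuvogi/ meets the structural description of the rule, so the form surfaces unchanged.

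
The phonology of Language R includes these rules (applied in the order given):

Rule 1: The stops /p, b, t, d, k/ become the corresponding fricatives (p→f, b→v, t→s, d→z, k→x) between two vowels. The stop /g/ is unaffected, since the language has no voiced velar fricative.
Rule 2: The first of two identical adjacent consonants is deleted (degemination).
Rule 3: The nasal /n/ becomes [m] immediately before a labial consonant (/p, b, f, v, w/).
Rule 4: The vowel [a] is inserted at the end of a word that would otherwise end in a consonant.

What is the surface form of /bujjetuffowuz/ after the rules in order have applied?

bujesufowuza

Rule 1 (intervocalic spirantization): /t/ is a stop between vowels /e/ and /u/, so it spirantizes to the fricative [s]. /bujjetuffowuz/ → bujjesuffowuz.
Rule 2 (degemination): /jj/ is a geminate; the first /j/ deletes. /ff/ is a geminate; the first /f/ deletes. /bujjesuffowuz/ → bujesufowuz.
Rule 3 (nasal place assimilation): no segment meets the environment; /bujesufowuz/ is unchanged.
Rule 4 (final a-epenthesis): the form ends in the consonant /z/, so [a] is inserted word-finally. /bujesufowuz/ → bujesufowuza.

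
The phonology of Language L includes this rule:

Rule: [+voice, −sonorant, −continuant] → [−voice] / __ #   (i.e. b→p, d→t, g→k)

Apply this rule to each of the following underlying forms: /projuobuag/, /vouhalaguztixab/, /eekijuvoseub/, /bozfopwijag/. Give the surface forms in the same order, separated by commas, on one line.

projuobuak, vouhalaguztixap, eekijuvoseup, bozfopwijak

/projuobuag/: /g/ is a voiced stop in word-final position, so it devoices to [k]. → [projuobuak].
/vouhalaguztixab/: /b/ is a voiced stop in word-final position, so it devoices to [p]. → [vouhalaguztixap].
/eekijuvoseub/: /b/ is a voiced stop in word-final position, so it devoices to [p]. → [eekijuvoseup].
/bozfopwijag/: /g/ is a voiced stop in word-final position, so it devoices to [k]. → [bozfopwijak].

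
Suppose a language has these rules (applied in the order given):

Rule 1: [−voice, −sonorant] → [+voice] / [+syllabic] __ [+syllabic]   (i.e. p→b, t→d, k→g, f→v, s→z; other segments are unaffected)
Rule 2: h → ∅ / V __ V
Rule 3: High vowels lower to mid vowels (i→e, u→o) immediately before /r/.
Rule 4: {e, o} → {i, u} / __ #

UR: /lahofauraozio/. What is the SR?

laovaoraoziu

Rule 1 (intervocalic voicing): /f/ is a voiceless obstruent between vowels /o/ and /a/, so it voices to [v]. /lahofauraozio/ → lahovauraozio.
Rule 2 (intervocalic h-deletion): /h/ occurs between vowels /a/ and /o/, so it deletes. /lahovauraozio/ → laovauraozio.
Rule 3 (pre-rhotic lowering): /u/ is a high vowel immediately before /r/, so it lowers to [o]. /laovauraozio/ → laovaoraozio.
Rule 4 (final vowel raising): /o/ is a mid vowel in word-final position, so it raises to [u]. /laovaoraozio/ → laovaoraoziu.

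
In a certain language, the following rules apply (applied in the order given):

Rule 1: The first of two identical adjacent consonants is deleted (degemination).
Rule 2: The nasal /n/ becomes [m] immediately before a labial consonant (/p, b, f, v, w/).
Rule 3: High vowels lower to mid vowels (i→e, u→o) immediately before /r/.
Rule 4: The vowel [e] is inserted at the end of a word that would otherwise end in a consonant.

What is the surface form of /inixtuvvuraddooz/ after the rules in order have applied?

Rule 1 (degemination): /vv/ is a geminate; the first /v/ deletes. /dd/ is a geminate; the first /d/ deletes. /inixtuvvuraddooz/ → inixtuvuradooz.
Rule 2 (nasal place assimilation): no segment meets the environment; /inixtuvuradooz/ is unchanged.
Rule 3 (pre-rhotic lowering): /u/ is a high vowel immediately before /r/, so it lowers to [o]. /inixtuvuradooz/ → inixtuvoradooz.
Rule 4 (final e-epenthesis): the form ends in the consonant /z/, so [e] is inserted word-finally. /inixtuvoradooz/ → inixtuvoradooze.

inixtuvoradooze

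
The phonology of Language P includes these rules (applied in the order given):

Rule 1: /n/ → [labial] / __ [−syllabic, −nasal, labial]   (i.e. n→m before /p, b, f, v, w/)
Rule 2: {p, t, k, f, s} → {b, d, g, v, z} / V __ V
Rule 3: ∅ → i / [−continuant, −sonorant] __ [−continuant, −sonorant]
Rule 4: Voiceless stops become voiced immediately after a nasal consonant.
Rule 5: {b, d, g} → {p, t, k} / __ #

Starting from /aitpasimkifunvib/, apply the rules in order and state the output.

Rule 1 (nasal place assimilation): /n/ precedes the labial consonant /v/, so it assimilates in place to [m]. /aitpasimkifunvib/ → aitpasimkifumvib.
Rule 2 (intervocalic voicing): /s/ is a voiceless obstruent between vowels /a/ and /i/, so it voices to [z]. /f/ is a voiceless obstruent between vowels /i/ and /u/, so it voices to [v]. /aitpasimkifumvib/ → aitpazimkivumvib.
Rule 3 (stop-cluster i-epenthesis): /t/ and /p/ form a stop–stop cluster, so [i] is inserted between them. /aitpazimkivumvib/ → aitipazimkivumvib.
Rule 4 (post-nasal voicing): /k/ is a voiceless stop immediately after the nasal /m/, so it voices to [g]. /aitipazimkivumvib/ → aitipazimgivumvib.
Rule 5 (final devoicing): /b/ is a voiced stop in word-final position, so it devoices to [p]. /aitipazimgivumvib/ → aitipazimgivumvip.

aitipazimgivumvip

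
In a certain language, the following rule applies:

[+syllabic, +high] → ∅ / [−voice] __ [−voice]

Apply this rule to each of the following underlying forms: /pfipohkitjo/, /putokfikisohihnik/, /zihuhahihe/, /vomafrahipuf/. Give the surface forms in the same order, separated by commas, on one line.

pfpohktjo, ptokfksohhnik, zihhahhe, vomafrahpf

/pfipohkitjo/: /i/ is a high vowel flanked by voiceless consonants /f/ and /p/, so it deletes. /i/ is a high vowel flanked by voiceless consonants /k/ and /t/, so it deletes. → [pfpohktjo].
/putokfikisohihnik/: /u/ is a high vowel flanked by voiceless consonants /p/ and /t/, so it deletes. /i/ is a high vowel flanked by voiceless consonants /f/ and /k/, so it deletes. /i/ is a high vowel flanked by voiceless consonants /k/ and /s/, so it deletes. /i/ is a high vowel flanked by voiceless consonants /h/ and /h/, so it deletes. → [ptokfksohhnik].
/zihuhahihe/: /u/ is a high vowel flanked by voiceless consonants /h/ and /h/, so it deletes. /i/ is a high vowel flanked by voiceless consonants /h/ and /h/, so it deletes. → [zihhahhe].
/vomafrahipuf/: /i/ is a high vowel flanked by voiceless consonants /h/ and /p/, so it deletes. /u/ is a high vowel flanked by voiceless consonants /p/ and /f/, so it deletes. → [vomafrahpf].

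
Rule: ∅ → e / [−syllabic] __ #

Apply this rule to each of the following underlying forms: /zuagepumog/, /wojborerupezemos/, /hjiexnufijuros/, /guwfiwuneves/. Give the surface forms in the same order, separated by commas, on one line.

/zuagepumog/: the form ends in the consonant /g/, so [e] is inserted word-finally. → [zuagepumoge].
/wojborerupezemos/: the form ends in the consonant /s/, so [e] is inserted word-finally. → [wojborerupezemose].
/hjiexnufijuros/: the form ends in the consonant /s/, so [e] is inserted word-finally. → [hjiexnufijurose].
/guwfiwuneves/: the form ends in the consonant /s/, so [e] is inserted word-finally. → [guwfiwunevese].

zuagepumoge, wojborerupezemose, hjiexnufijurose, guwfiwunevese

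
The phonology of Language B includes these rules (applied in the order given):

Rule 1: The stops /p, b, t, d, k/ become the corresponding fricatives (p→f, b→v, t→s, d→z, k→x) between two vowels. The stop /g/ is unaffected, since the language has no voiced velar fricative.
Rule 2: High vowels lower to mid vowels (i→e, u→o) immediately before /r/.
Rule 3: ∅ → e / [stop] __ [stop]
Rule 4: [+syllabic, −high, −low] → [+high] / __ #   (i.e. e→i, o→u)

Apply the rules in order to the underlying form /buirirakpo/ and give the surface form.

Rule 1 (intervocalic spirantization): no segment meets the environment; /buirirakpo/ is unchanged.
Rule 2 (pre-rhotic lowering): /i/ is a high vowel immediately before /r/, so it lowers to [e]. /i/ is a high vowel immediately before /r/, so it lowers to [e]. /buirirakpo/ → buererakpo.
Rule 3 (stop-cluster e-epenthesis): /k/ and /p/ form a stop–stop cluster, so [e] is inserted between them. /buererakpo/ → buererakepo.
Rule 4 (final vowel raising): /o/ is a mid vowel in word-final position, so it raises to [u]. /buererakepo/ → buererakepu.

buererakepu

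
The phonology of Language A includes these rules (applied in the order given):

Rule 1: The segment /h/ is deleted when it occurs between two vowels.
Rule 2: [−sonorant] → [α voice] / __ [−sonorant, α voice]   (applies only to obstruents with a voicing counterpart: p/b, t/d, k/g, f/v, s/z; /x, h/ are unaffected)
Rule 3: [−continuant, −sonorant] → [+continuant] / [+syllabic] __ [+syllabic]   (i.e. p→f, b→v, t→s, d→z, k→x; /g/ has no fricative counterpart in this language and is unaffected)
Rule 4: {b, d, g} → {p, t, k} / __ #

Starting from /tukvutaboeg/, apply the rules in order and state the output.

tugvusavoek

Rule 1 (intervocalic h-deletion): no segment meets the environment; /tukvutaboeg/ is unchanged.
Rule 2 (regressive voicing assimilation): /k/ precedes the voiced obstruent /v/, so it voices to [g] by assimilation. /tukvutaboeg/ → tugvutaboeg.
Rule 3 (intervocalic spirantization): /t/ is a stop between vowels /u/ and /a/, so it spirantizes to the fricative [s]. /b/ is a stop between vowels /a/ and /o/, so it spirantizes to the fricative [v]. /tugvutaboeg/ → tugvusavoeg.
Rule 4 (final devoicing): /g/ is a voiced stop in word-final position, so it devoices to [k]. /tugvusavoeg/ → tugvusavoek.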